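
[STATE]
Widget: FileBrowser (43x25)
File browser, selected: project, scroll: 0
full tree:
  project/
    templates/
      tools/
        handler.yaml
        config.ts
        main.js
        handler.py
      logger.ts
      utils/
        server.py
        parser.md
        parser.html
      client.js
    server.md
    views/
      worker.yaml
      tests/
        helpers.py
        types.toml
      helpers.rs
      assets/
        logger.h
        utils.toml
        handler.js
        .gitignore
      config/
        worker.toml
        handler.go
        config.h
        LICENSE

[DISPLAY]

> [-] project/                             
    [+] templates/                         
    server.md                              
    [+] views/                             
                                           
                                           
                                           
                                           
                                           
                                           
                                           
                                           
                                           
                                           
                                           
                                           
                                           
                                           
                                           
                                           
                                           
                                           
                                           
                                           
                                           


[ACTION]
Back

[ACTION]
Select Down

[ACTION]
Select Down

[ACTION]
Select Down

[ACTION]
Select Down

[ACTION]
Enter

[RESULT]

  [-] project/                             
    [+] templates/                         
    server.md                              
  > [-] views/                             
      worker.yaml                          
      [+] tests/                           
      helpers.rs                           
      [+] assets/                          
      [+] config/                          
                                           
                                           
                                           
                                           
                                           
                                           
                                           
                                           
                                           
                                           
                                           
                                           
                                           
                                           
                                           
                                           


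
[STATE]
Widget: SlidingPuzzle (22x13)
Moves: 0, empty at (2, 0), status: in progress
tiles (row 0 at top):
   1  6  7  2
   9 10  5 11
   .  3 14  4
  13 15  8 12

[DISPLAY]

┌────┬────┬────┬────┐ 
│  1 │  6 │  7 │  2 │ 
├────┼────┼────┼────┤ 
│  9 │ 10 │  5 │ 11 │ 
├────┼────┼────┼────┤ 
│    │  3 │ 14 │  4 │ 
├────┼────┼────┼────┤ 
│ 13 │ 15 │  8 │ 12 │ 
└────┴────┴────┴────┘ 
Moves: 0              
                      
                      
                      


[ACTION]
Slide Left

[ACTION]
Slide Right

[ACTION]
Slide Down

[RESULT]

┌────┬────┬────┬────┐ 
│  1 │  6 │  7 │  2 │ 
├────┼────┼────┼────┤ 
│    │ 10 │  5 │ 11 │ 
├────┼────┼────┼────┤ 
│  9 │  3 │ 14 │  4 │ 
├────┼────┼────┼────┤ 
│ 13 │ 15 │  8 │ 12 │ 
└────┴────┴────┴────┘ 
Moves: 3              
                      
                      
                      


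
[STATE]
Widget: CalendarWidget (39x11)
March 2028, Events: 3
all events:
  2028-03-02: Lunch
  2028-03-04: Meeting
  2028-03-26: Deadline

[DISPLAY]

               March 2028              
Mo Tu We Th Fr Sa Su                   
       1  2*  3  4*  5                 
 6  7  8  9 10 11 12                   
13 14 15 16 17 18 19                   
20 21 22 23 24 25 26*                  
27 28 29 30 31                         
                                       
                                       
                                       
                                       


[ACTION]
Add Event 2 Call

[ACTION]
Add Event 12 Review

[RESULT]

               March 2028              
Mo Tu We Th Fr Sa Su                   
       1  2*  3  4*  5                 
 6  7  8  9 10 11 12*                  
13 14 15 16 17 18 19                   
20 21 22 23 24 25 26*                  
27 28 29 30 31                         
                                       
                                       
                                       
                                       


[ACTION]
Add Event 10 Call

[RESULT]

               March 2028              
Mo Tu We Th Fr Sa Su                   
       1  2*  3  4*  5                 
 6  7  8  9 10* 11 12*                 
13 14 15 16 17 18 19                   
20 21 22 23 24 25 26*                  
27 28 29 30 31                         
                                       
                                       
                                       
                                       


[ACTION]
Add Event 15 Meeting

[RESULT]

               March 2028              
Mo Tu We Th Fr Sa Su                   
       1  2*  3  4*  5                 
 6  7  8  9 10* 11 12*                 
13 14 15* 16 17 18 19                  
20 21 22 23 24 25 26*                  
27 28 29 30 31                         
                                       
                                       
                                       
                                       


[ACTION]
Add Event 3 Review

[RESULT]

               March 2028              
Mo Tu We Th Fr Sa Su                   
       1  2*  3*  4*  5                
 6  7  8  9 10* 11 12*                 
13 14 15* 16 17 18 19                  
20 21 22 23 24 25 26*                  
27 28 29 30 31                         
                                       
                                       
                                       
                                       


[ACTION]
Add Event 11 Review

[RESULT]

               March 2028              
Mo Tu We Th Fr Sa Su                   
       1  2*  3*  4*  5                
 6  7  8  9 10* 11* 12*                
13 14 15* 16 17 18 19                  
20 21 22 23 24 25 26*                  
27 28 29 30 31                         
                                       
                                       
                                       
                                       


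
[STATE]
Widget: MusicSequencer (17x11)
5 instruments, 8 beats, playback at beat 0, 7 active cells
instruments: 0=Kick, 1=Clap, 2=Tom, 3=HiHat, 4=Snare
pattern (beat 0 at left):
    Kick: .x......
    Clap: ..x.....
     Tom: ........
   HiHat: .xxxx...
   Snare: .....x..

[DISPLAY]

      ▼1234567   
  Kick·█······   
  Clap··█·····   
   Tom········   
 HiHat·████···   
 Snare·····█··   
                 
                 
                 
                 
                 


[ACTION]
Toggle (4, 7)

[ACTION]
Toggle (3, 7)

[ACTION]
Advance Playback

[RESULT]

      0▼234567   
  Kick·█······   
  Clap··█·····   
   Tom········   
 HiHat·████··█   
 Snare·····█·█   
                 
                 
                 
                 
                 


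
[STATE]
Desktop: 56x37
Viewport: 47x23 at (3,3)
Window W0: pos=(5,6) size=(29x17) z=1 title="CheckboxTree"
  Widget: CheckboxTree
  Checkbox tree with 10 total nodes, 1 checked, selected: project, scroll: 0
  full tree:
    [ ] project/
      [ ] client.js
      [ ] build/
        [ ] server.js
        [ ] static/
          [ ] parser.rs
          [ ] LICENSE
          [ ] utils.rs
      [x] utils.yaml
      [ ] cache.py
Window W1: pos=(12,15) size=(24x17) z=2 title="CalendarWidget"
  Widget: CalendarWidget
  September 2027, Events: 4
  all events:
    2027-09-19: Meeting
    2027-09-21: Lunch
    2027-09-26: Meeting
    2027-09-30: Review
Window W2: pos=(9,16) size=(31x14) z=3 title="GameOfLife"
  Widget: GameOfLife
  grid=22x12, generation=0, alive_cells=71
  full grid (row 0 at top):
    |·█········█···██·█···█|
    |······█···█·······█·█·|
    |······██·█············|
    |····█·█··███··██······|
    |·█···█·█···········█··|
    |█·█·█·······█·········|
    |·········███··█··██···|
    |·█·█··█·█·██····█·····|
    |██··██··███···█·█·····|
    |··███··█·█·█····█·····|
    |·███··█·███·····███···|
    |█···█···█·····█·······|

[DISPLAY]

                                               
                                               
                                               
  ┏━━━━━━━━━━━━━━━━━━━━━━━━━━━┓                
  ┃ CheckboxTree              ┃                
  ┠───────────────────────────┨                
  ┃>[-] project/              ┃                
  ┃   [ ] client.js           ┃                
  ┃   [ ] build/              ┃                
  ┃     [ ] server.js         ┃                
  ┃     [ ] static/           ┃                
  ┃       [ ] parser.rs       ┃                
  ┃      ┏━━━━━━━━━━━━━━━━━━━━━━┓              
  ┃   ┏━━━━━━━━━━━━━━━━━━━━━━━━━━━━━┓          
  ┃   ┃ GameOfLife                  ┃          
  ┃   ┠─────────────────────────────┨          
  ┃   ┃Gen: 0                       ┃          
  ┃   ┃······█···█·······█·█·       ┃          
  ┃   ┃······██·█············       ┃          
  ┗━━━┃····█·█··███··██······       ┃          
      ┃·█···█·█···········█··       ┃          
      ┃█·█·█·······█·········       ┃          
      ┃·········███··█··██···       ┃          


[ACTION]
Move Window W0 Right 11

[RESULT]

                                               
                                               
                                               
             ┏━━━━━━━━━━━━━━━━━━━━━━━━━━━┓     
             ┃ CheckboxTree              ┃     
             ┠───────────────────────────┨     
             ┃>[-] project/              ┃     
             ┃   [ ] client.js           ┃     
             ┃   [ ] build/              ┃     
             ┃     [ ] server.js         ┃     
             ┃     [ ] static/           ┃     
             ┃       [ ] parser.rs       ┃     
         ┏━━━━━━━━━━━━━━━━━━━━━━┓        ┃     
      ┏━━━━━━━━━━━━━━━━━━━━━━━━━━━━━┓    ┃     
      ┃ GameOfLife                  ┃    ┃     
      ┠─────────────────────────────┨    ┃     
      ┃Gen: 0                       ┃    ┃     
      ┃······█···█·······█·█·       ┃    ┃     
      ┃······██·█············       ┃    ┃     
      ┃····█·█··███··██······       ┃━━━━┛     
      ┃·█···█·█···········█··       ┃          
      ┃█·█·█·······█·········       ┃          
      ┃·········███··█··██···       ┃          


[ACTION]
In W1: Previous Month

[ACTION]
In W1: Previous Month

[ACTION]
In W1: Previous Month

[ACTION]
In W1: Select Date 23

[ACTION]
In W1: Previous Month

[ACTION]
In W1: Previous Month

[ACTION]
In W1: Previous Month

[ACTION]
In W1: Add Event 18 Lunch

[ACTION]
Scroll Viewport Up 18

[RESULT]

                                               
                                               
                                               
                                               
                                               
                                               
             ┏━━━━━━━━━━━━━━━━━━━━━━━━━━━┓     
             ┃ CheckboxTree              ┃     
             ┠───────────────────────────┨     
             ┃>[-] project/              ┃     
             ┃   [ ] client.js           ┃     
             ┃   [ ] build/              ┃     
             ┃     [ ] server.js         ┃     
             ┃     [ ] static/           ┃     
             ┃       [ ] parser.rs       ┃     
         ┏━━━━━━━━━━━━━━━━━━━━━━┓        ┃     
      ┏━━━━━━━━━━━━━━━━━━━━━━━━━━━━━┓    ┃     
      ┃ GameOfLife                  ┃    ┃     
      ┠─────────────────────────────┨    ┃     
      ┃Gen: 0                       ┃    ┃     
      ┃······█···█·······█·█·       ┃    ┃     
      ┃······██·█············       ┃    ┃     
      ┃····█·█··███··██······       ┃━━━━┛     


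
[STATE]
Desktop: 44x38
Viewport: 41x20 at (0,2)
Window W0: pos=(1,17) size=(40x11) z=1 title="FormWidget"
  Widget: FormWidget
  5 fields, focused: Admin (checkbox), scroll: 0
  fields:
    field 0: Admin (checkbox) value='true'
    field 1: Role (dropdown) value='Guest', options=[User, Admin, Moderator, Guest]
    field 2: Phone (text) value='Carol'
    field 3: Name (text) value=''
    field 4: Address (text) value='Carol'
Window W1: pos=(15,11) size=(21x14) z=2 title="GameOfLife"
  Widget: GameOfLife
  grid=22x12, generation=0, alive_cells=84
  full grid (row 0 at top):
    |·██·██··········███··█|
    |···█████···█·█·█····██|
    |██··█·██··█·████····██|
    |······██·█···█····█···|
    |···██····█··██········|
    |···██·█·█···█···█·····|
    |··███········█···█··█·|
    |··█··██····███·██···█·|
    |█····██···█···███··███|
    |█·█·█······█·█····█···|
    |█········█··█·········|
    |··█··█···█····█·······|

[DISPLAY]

                                         
                                         
                                         
                                         
                                         
                                         
                                         
                                         
                                         
               ┏━━━━━━━━━━━━━━━━━━━┓     
               ┃ GameOfLife        ┃     
               ┠───────────────────┨     
               ┃Gen: 0             ┃     
               ┃··█████···█·█·█····┃     
               ┃█··█·██··█·████····┃     
 ┏━━━━━━━━━━━━━┃·····██·█···█····█·┃━━━━┓
 ┃ FormWidget  ┃··██····█··██······┃    ┃
 ┠─────────────┃··██·█·█···█···█···┃────┨
 ┃> Admin:     ┃·███········█···█··┃    ┃
 ┃  Role:      ┃·█··██····███·██···┃  ▼]┃


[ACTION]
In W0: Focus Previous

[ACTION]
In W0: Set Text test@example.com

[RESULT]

                                         
                                         
                                         
                                         
                                         
                                         
                                         
                                         
                                         
               ┏━━━━━━━━━━━━━━━━━━━┓     
               ┃ GameOfLife        ┃     
               ┠───────────────────┨     
               ┃Gen: 0             ┃     
               ┃··█████···█·█·█····┃     
               ┃█··█·██··█·████····┃     
 ┏━━━━━━━━━━━━━┃·····██·█···█····█·┃━━━━┓
 ┃ FormWidget  ┃··██····█··██······┃    ┃
 ┠─────────────┃··██·█·█···█···█···┃────┨
 ┃  Admin:     ┃·███········█···█··┃    ┃
 ┃  Role:      ┃·█··██····███·██···┃  ▼]┃


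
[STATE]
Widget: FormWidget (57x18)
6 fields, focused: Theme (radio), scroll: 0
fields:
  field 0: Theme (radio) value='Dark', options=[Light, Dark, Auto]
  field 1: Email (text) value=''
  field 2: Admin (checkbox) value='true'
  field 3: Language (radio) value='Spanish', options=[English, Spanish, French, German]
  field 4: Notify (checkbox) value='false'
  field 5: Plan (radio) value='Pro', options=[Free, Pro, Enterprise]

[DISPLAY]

> Theme:      ( ) Light  (●) Dark  ( ) Auto              
  Email:      [                                         ]
  Admin:      [x]                                        
  Language:   ( ) English  (●) Spanish  ( ) French  ( ) G
  Notify:     [ ]                                        
  Plan:       ( ) Free  (●) Pro  ( ) Enterprise          
                                                         
                                                         
                                                         
                                                         
                                                         
                                                         
                                                         
                                                         
                                                         
                                                         
                                                         
                                                         


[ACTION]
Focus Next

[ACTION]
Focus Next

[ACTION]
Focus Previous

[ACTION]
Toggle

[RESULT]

  Theme:      ( ) Light  (●) Dark  ( ) Auto              
> Email:      [                                         ]
  Admin:      [x]                                        
  Language:   ( ) English  (●) Spanish  ( ) French  ( ) G
  Notify:     [ ]                                        
  Plan:       ( ) Free  (●) Pro  ( ) Enterprise          
                                                         
                                                         
                                                         
                                                         
                                                         
                                                         
                                                         
                                                         
                                                         
                                                         
                                                         
                                                         


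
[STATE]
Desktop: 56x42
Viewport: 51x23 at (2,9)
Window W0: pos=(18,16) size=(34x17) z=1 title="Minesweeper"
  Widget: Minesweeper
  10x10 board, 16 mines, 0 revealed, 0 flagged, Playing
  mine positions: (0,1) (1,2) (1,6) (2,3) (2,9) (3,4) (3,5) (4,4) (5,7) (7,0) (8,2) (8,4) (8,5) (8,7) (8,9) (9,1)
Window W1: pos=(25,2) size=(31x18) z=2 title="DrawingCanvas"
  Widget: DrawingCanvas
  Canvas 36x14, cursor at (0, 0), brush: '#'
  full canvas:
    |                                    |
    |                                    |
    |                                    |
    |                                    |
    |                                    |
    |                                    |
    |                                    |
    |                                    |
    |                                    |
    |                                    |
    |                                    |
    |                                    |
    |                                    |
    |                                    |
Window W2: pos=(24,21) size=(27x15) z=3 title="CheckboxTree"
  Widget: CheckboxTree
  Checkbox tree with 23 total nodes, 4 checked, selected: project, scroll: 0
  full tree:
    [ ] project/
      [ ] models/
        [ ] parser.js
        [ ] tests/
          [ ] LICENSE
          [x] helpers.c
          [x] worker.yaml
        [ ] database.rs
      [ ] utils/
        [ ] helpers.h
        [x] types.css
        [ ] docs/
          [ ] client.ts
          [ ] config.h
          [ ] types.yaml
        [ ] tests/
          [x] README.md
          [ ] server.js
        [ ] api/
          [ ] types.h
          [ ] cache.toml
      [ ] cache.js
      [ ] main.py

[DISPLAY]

                       ┃                           
                       ┃                           
                       ┃                           
                       ┃                           
                       ┃                           
                       ┃                           
                       ┃                           
                ┏━━━━━━┃                           
                ┃ Mines┃                           
                ┠──────┃                           
                ┃■■■■■■┗━━━━━━━━━━━━━━━━━━━━━━━━━━━
                ┃■■■■■■■■■■                      ┃ 
                ┃■■■■■┏━━━━━━━━━━━━━━━━━━━━━━━━━┓┃ 
                ┃■■■■■┃ CheckboxTree            ┃┃ 
                ┃■■■■■┠─────────────────────────┨┃ 
                ┃■■■■■┃>[-] project/            ┃┃ 
                ┃■■■■■┃   [-] models/           ┃┃ 
                ┃■■■■■┃     [ ] parser.js       ┃┃ 
                ┃■■■■■┃     [-] tests/          ┃┃ 
                ┃■■■■■┃       [ ] LICENSE       ┃┃ 
                ┃     ┃       [x] helpers.c     ┃┃ 
                ┃     ┃       [x] worker.yaml   ┃┃ 
                ┃     ┃     [ ] database.rs     ┃┃ 


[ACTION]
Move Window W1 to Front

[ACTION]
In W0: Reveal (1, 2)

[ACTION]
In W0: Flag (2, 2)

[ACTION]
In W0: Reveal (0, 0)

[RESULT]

                       ┃                           
                       ┃                           
                       ┃                           
                       ┃                           
                       ┃                           
                       ┃                           
                       ┃                           
                ┏━━━━━━┃                           
                ┃ Mines┃                           
                ┠──────┃                           
                ┃■✹■■■■┗━━━━━━━━━━━━━━━━━━━━━━━━━━━
                ┃■■✹■■■✹■■■                      ┃ 
                ┃■■■✹■┏━━━━━━━━━━━━━━━━━━━━━━━━━┓┃ 
                ┃■■■■✹┃ CheckboxTree            ┃┃ 
                ┃■■■■✹┠─────────────────────────┨┃ 
                ┃■■■■■┃>[-] project/            ┃┃ 
                ┃■■■■■┃   [-] models/           ┃┃ 
                ┃✹■■■■┃     [ ] parser.js       ┃┃ 
                ┃■■✹■✹┃     [-] tests/          ┃┃ 
                ┃■✹■■■┃       [ ] LICENSE       ┃┃ 
                ┃     ┃       [x] helpers.c     ┃┃ 
                ┃     ┃       [x] worker.yaml   ┃┃ 
                ┃     ┃     [ ] database.rs     ┃┃ 


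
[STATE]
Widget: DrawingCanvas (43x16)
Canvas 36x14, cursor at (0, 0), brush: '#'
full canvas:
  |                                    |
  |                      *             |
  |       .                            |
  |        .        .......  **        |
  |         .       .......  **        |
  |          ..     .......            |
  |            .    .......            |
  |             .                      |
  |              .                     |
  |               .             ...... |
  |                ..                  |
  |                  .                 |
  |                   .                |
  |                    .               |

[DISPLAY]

+                                          
                      *                    
       .                                   
        .        .......  **               
         .       .......  **               
          ..     .......                   
            .    .......                   
             .                             
              .                            
               .             ......        
                ..                         
                  .                        
                   .                       
                    .                      
                                           
                                           


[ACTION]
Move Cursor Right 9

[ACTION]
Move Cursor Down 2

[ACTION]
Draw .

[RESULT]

                                           
                      *                    
       . .                                 
        .        .......  **               
         .       .......  **               
          ..     .......                   
            .    .......                   
             .                             
              .                            
               .             ......        
                ..                         
                  .                        
                   .                       
                    .                      
                                           
                                           


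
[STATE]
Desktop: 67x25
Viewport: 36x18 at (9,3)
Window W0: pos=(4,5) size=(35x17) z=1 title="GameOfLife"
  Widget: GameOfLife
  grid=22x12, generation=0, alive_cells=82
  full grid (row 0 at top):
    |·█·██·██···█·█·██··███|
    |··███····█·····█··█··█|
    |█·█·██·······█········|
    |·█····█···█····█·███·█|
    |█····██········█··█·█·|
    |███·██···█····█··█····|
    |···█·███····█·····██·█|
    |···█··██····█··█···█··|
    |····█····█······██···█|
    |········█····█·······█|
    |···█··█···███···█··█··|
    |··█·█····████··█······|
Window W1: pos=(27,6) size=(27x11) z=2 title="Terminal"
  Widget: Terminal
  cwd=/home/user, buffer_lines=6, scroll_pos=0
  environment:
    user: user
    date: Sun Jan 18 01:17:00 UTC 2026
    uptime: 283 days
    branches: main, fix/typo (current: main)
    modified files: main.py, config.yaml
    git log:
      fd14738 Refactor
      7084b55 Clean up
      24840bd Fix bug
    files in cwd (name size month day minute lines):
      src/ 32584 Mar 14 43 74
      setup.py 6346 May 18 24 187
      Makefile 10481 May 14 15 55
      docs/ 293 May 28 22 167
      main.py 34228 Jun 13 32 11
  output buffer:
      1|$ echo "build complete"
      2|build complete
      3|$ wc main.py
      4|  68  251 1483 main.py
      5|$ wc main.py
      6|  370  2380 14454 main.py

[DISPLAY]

                                    
                                    
━━━━━━━━━━━━━━━━━━━━━━━━━━━━━┓      
eOfLife           ┏━━━━━━━━━━━━━━━━━
──────────────────┃ Terminal        
 0                ┠─────────────────
█·██···█·█·██··███┃$ echo "build com
█····█·····█··█··█┃build complete   
██·······█········┃$ wc main.py     
··█···█····█·███·█┃  68  251 1483 ma
·██········█··█·█·┃$ wc main.py     
██···█····█··█····┃  370  2380 14454
·███····█·····██·█┃$ █              
··██····█··█···█··┗━━━━━━━━━━━━━━━━━
█····█······██···█           ┃      
····█····█·······█           ┃      
··█···███···█··█··           ┃      
█····████··█······           ┃      


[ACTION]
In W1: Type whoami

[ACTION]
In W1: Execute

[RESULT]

                                    
                                    
━━━━━━━━━━━━━━━━━━━━━━━━━━━━━┓      
eOfLife           ┏━━━━━━━━━━━━━━━━━
──────────────────┃ Terminal        
 0                ┠─────────────────
█·██···█·█·██··███┃$ wc main.py     
█····█·····█··█··█┃  68  251 1483 ma
██·······█········┃$ wc main.py     
··█···█····█·███·█┃  370  2380 14454
·██········█··█·█·┃$ whoami         
██···█····█··█····┃user             
·███····█·····██·█┃$ █              
··██····█··█···█··┗━━━━━━━━━━━━━━━━━
█····█······██···█           ┃      
····█····█·······█           ┃      
··█···███···█··█··           ┃      
█····████··█······           ┃      


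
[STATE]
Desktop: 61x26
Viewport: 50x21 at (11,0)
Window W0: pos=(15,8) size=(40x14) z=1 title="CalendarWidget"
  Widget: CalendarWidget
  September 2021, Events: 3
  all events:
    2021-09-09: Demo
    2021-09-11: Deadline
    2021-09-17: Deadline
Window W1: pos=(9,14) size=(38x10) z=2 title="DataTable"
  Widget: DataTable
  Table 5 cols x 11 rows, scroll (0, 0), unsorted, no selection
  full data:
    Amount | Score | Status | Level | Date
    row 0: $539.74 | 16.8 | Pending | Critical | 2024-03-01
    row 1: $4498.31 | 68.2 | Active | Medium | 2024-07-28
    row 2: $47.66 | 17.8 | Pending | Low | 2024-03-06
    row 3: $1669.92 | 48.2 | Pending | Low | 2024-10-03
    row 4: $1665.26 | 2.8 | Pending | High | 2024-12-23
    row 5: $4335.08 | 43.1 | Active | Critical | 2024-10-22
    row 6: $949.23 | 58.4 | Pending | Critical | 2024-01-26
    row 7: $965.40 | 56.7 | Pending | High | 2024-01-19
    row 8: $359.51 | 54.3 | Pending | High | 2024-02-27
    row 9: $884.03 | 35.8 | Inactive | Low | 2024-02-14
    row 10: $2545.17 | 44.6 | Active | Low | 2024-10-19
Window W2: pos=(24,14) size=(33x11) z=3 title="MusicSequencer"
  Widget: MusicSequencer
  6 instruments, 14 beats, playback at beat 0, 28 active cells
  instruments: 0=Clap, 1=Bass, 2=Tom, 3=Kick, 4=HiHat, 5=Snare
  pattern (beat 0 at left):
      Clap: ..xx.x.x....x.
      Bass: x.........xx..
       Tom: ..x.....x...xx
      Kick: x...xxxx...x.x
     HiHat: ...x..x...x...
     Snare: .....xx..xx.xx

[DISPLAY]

                                                  
                                                  
                                                  
                                                  
                                                  
                                                  
                                                  
                                                  
    ┏━━━━━━━━━━━━━━━━━━━━━━━━━━━━━━━━━━━━━━┓      
    ┃ CalendarWidget                       ┃      
    ┠──────────────────────────────────────┨      
    ┃            September 2021            ┃      
    ┃Mo Tu We Th Fr Sa Su                  ┃      
    ┃       1  2  3  4  5                  ┃      
━━━━━━━━━━━━━┏━━━━━━━━━━━━━━━━━━━━━━━━━━━━━━━┓    
DataTable    ┃ MusicSequencer                ┃    
─────────────┠───────────────────────────────┨    
mount  │Score┃      ▼1234567890123           ┃    
───────┼─────┃  Clap··██·█·█····█·           ┃    
539.74 │16.8 ┃  Bass█·········██··           ┃    
4498.31│68.2 ┃   Tom··█·····█···██           ┃    


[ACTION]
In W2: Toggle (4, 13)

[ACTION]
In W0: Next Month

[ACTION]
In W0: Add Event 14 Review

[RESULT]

                                                  
                                                  
                                                  
                                                  
                                                  
                                                  
                                                  
                                                  
    ┏━━━━━━━━━━━━━━━━━━━━━━━━━━━━━━━━━━━━━━┓      
    ┃ CalendarWidget                       ┃      
    ┠──────────────────────────────────────┨      
    ┃             October 2021             ┃      
    ┃Mo Tu We Th Fr Sa Su                  ┃      
    ┃             1  2  3                  ┃      
━━━━━━━━━━━━━┏━━━━━━━━━━━━━━━━━━━━━━━━━━━━━━━┓    
DataTable    ┃ MusicSequencer                ┃    
─────────────┠───────────────────────────────┨    
mount  │Score┃      ▼1234567890123           ┃    
───────┼─────┃  Clap··██·█·█····█·           ┃    
539.74 │16.8 ┃  Bass█·········██··           ┃    
4498.31│68.2 ┃   Tom··█·····█···██           ┃    


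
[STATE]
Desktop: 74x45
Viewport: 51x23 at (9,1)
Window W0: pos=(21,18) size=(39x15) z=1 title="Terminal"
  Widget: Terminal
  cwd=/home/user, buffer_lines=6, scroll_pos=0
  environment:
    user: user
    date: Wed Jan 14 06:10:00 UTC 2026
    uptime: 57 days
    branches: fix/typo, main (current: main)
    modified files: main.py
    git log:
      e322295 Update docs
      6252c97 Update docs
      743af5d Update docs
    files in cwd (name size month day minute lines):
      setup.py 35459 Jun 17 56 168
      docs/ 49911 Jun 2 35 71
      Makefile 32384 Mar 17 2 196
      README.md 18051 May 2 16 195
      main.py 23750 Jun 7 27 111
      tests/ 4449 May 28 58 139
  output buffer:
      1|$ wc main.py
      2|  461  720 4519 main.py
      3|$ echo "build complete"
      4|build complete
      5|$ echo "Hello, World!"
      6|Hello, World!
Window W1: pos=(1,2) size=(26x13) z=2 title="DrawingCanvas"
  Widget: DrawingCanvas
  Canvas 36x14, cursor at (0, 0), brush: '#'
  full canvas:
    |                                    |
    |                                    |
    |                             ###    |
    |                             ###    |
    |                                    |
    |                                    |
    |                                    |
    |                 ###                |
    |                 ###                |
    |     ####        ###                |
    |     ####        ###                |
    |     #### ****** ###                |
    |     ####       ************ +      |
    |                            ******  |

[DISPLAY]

                                                   
━━━━━━━━━━━━━━━━━┓                                 
gCanvas          ┃                                 
─────────────────┨                                 
                 ┃                                 
                 ┃                                 
                 ┃                                 
                 ┃                                 
                 ┃                                 
                 ┃                                 
                 ┃                                 
          ###    ┃                                 
          ###    ┃                                 
━━━━━━━━━━━━━━━━━┛                                 
                                                   
                                                   
                                                   
            ┏━━━━━━━━━━━━━━━━━━━━━━━━━━━━━━━━━━━━━┓
            ┃ Terminal                            ┃
            ┠─────────────────────────────────────┨
            ┃$ wc main.py                         ┃
            ┃  461  720 4519 main.py              ┃
            ┃$ echo "build complete"              ┃


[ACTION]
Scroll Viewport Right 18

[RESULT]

                                                   
━━━┓                                               
   ┃                                               
───┨                                               
   ┃                                               
   ┃                                               
   ┃                                               
   ┃                                               
   ┃                                               
   ┃                                               
   ┃                                               
   ┃                                               
   ┃                                               
━━━┛                                               
                                                   
                                                   
                                                   
━━━━━━━━━━━━━━━━━━━━━━━━━━━━━━━━━━━━┓              
Terminal                            ┃              
────────────────────────────────────┨              
 wc main.py                         ┃              
 461  720 4519 main.py              ┃              
 echo "build complete"              ┃              


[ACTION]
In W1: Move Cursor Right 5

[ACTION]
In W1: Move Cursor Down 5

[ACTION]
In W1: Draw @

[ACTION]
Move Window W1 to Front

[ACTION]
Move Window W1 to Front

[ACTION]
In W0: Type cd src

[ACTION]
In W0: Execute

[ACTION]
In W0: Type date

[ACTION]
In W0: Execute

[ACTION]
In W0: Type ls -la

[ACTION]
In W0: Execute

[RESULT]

                                                   
━━━┓                                               
   ┃                                               
───┨                                               
   ┃                                               
   ┃                                               
   ┃                                               
   ┃                                               
   ┃                                               
   ┃                                               
   ┃                                               
   ┃                                               
   ┃                                               
━━━┛                                               
                                                   
                                                   
                                                   
━━━━━━━━━━━━━━━━━━━━━━━━━━━━━━━━━━━━┓              
Terminal                            ┃              
────────────────────────────────────┨              
                                    ┃              
 date                               ┃              
ed Jan 14 06:10:00 UTC 2026         ┃              
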